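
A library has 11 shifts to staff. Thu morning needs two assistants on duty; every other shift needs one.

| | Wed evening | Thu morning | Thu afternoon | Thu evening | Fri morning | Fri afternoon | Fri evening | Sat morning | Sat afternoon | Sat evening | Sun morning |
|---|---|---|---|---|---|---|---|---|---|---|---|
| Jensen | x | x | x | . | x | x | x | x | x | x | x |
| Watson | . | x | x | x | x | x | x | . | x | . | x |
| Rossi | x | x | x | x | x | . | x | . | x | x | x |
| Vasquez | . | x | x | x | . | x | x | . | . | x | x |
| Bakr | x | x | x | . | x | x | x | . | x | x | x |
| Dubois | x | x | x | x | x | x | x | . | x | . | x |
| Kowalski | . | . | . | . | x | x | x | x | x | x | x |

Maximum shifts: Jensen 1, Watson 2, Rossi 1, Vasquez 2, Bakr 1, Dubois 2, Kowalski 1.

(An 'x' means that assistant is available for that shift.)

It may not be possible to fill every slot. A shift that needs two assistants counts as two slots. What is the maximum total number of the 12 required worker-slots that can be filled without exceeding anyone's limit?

Total capacity across all assistants is 1+2+1+2+1+2+1 = 10, and 12 slots are needed, so at most 10 can be filled.
An assignment achieving 10: Wed evening→Rossi, Thu morning→Watson+Vasquez, Thu afternoon→Bakr, Thu evening→Watson, Fri morning→Dubois, Fri afternoon→Dubois, Sat morning→Jensen, Sat afternoon→Kowalski, Sat evening→Vasquez.
Loads: Jensen 1/1, Watson 2/2, Rossi 1/1, Vasquez 2/2, Bakr 1/1, Dubois 2/2, Kowalski 1/1.

10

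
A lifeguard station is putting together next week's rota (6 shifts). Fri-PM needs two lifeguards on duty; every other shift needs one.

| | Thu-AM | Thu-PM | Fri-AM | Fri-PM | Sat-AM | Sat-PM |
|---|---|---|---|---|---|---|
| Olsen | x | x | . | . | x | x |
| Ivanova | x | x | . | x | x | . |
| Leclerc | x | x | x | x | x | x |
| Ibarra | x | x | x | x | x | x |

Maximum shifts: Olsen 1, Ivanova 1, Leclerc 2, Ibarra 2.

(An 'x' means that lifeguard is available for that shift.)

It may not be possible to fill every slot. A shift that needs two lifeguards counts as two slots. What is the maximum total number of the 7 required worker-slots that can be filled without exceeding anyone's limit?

6

Total capacity across all lifeguards is 1+1+2+2 = 6, and 7 slots are needed, so at most 6 can be filled.
An assignment achieving 6: Thu-AM→Ibarra, Thu-PM→Ibarra, Fri-AM→Leclerc, Fri-PM→Ivanova+Leclerc, Sat-PM→Olsen.
Loads: Olsen 1/1, Ivanova 1/1, Leclerc 2/2, Ibarra 2/2.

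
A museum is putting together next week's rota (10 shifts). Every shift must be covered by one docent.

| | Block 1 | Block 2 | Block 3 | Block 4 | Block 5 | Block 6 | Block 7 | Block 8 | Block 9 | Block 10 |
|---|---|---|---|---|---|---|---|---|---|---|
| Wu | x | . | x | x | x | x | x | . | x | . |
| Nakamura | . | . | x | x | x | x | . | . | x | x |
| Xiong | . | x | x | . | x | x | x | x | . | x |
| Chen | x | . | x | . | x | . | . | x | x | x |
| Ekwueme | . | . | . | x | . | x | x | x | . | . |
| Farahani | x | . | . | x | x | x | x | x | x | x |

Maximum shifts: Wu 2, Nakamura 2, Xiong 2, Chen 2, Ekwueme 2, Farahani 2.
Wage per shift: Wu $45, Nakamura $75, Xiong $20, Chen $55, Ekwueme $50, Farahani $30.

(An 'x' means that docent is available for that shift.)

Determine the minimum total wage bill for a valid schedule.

$400

Block 2 can only be covered by Xiong, so that assignment is forced.
Picking the cheapest available docent for each shift independently would cost $230, but that ignores the shift limits.
An optimal schedule: Block 1→Farahani, Block 2→Xiong, Block 3→Xiong, Block 4→Farahani, Block 5→Chen, Block 6→Ekwueme, Block 7→Wu, Block 8→Ekwueme, Block 9→Wu, Block 10→Chen.
Total: 30 + 20 + 20 + 30 + 55 + 50 + 45 + 50 + 45 + 55 = $400.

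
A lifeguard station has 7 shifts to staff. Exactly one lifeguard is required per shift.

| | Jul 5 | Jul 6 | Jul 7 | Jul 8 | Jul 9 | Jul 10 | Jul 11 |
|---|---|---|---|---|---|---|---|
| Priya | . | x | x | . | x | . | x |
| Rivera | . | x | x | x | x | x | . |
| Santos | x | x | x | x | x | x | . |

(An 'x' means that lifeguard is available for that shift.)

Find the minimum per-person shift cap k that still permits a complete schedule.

3

With 3 lifeguards and 7 worker-slots to fill, someone must work at least ⌈7/3⌉ = 3 shifts, so k ≥ 3.
k = 3 works: Jul 5→Santos, Jul 6→Priya, Jul 7→Priya, Jul 8→Rivera, Jul 9→Rivera, Jul 10→Rivera, Jul 11→Priya.
Loads: Priya 3, Rivera 3, Santos 1 — all ≤ 3.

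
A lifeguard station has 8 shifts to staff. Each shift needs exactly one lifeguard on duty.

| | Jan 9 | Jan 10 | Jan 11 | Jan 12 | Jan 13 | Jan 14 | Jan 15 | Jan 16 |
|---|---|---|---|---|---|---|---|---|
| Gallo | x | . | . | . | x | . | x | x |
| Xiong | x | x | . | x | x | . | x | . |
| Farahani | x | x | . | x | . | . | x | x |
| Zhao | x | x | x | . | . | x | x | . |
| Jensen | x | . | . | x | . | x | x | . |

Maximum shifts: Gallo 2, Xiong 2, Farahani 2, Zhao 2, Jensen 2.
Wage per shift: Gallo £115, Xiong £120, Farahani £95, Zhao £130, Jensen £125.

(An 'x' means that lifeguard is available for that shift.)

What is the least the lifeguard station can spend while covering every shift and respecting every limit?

Jan 11 can only be covered by Zhao, so that assignment is forced.
Picking the cheapest available lifeguard for each shift independently would cost £845, but that ignores the shift limits.
An optimal schedule: Jan 9→Gallo, Jan 10→Farahani, Jan 11→Zhao, Jan 12→Xiong, Jan 13→Gallo, Jan 14→Jensen, Jan 15→Xiong, Jan 16→Farahani.
Total: 115 + 95 + 130 + 120 + 115 + 125 + 120 + 95 = £915.

£915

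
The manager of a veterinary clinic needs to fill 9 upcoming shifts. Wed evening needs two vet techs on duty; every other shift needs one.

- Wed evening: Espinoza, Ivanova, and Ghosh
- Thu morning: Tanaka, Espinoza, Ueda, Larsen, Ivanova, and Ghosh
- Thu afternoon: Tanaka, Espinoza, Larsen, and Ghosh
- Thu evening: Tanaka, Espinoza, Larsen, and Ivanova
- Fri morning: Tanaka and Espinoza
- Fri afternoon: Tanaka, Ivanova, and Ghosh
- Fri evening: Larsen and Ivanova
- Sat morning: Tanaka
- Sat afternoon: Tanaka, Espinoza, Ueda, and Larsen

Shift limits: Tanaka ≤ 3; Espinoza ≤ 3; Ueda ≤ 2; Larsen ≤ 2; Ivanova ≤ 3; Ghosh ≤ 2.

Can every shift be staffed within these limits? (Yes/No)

Yes

Sat morning can only be covered by Tanaka, so that assignment is forced.
One valid schedule: Wed evening→Espinoza+Ivanova, Thu morning→Ueda, Thu afternoon→Espinoza, Thu evening→Espinoza, Fri morning→Tanaka, Fri afternoon→Tanaka, Fri evening→Larsen, Sat morning→Tanaka, Sat afternoon→Ueda.
Loads: Tanaka 3/3, Espinoza 3/3, Ueda 2/2, Larsen 1/2, Ivanova 1/3, Ghosh 0/2 — all within limits.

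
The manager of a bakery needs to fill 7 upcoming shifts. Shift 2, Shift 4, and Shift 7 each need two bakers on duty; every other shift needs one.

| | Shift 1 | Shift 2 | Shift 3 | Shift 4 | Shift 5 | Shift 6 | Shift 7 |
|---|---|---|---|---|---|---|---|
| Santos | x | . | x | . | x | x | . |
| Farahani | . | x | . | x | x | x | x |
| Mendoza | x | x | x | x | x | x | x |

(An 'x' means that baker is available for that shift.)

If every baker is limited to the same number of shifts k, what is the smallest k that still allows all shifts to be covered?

With 3 bakers and 10 worker-slots to fill, someone must work at least ⌈10/3⌉ = 4 shifts, so k ≥ 4.
k = 4 works: Shift 1→Santos, Shift 2→Farahani+Mendoza, Shift 3→Santos, Shift 4→Farahani+Mendoza, Shift 5→Santos, Shift 6→Santos, Shift 7→Farahani+Mendoza.
Loads: Santos 4, Farahani 3, Mendoza 3 — all ≤ 4.

4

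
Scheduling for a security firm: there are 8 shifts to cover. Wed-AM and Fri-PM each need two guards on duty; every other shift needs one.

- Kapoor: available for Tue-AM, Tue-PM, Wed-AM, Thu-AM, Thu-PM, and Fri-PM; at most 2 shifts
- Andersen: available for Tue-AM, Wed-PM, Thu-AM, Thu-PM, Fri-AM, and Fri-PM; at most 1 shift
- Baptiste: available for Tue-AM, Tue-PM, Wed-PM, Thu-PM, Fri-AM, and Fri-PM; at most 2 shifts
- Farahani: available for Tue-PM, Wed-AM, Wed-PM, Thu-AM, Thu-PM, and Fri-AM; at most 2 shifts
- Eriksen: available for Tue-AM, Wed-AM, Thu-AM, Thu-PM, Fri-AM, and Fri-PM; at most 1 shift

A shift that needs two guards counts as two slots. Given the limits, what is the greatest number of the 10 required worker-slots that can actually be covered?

Total capacity across all guards is 2+1+2+2+1 = 8, and 10 slots are needed, so at most 8 can be filled.
An assignment achieving 8: Tue-AM→Baptiste, Tue-PM→Kapoor, Wed-AM→Kapoor+Farahani, Wed-PM→Andersen, Thu-AM→Farahani, Fri-AM→Baptiste, Fri-PM→Eriksen.
Loads: Kapoor 2/2, Andersen 1/1, Baptiste 2/2, Farahani 2/2, Eriksen 1/1.

8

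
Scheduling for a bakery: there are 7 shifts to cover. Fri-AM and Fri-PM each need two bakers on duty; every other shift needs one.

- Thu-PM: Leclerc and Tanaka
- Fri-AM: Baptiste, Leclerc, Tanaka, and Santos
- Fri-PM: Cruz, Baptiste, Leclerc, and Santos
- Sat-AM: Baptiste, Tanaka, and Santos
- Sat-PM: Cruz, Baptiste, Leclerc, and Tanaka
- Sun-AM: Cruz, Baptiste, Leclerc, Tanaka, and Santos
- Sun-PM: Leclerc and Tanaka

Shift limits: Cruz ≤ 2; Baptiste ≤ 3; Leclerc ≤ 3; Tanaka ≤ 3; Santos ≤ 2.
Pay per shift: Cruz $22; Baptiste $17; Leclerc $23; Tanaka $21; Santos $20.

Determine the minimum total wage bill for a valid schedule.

$176

Picking the cheapest available baker for each shift independently would cost $167, but that ignores the shift limits.
An optimal schedule: Thu-PM→Tanaka, Fri-AM→Santos+Tanaka, Fri-PM→Santos+Cruz, Sat-AM→Baptiste, Sat-PM→Baptiste, Sun-AM→Baptiste, Sun-PM→Tanaka.
Total: 21 + 20 + 21 + 20 + 22 + 17 + 17 + 17 + 21 = $176.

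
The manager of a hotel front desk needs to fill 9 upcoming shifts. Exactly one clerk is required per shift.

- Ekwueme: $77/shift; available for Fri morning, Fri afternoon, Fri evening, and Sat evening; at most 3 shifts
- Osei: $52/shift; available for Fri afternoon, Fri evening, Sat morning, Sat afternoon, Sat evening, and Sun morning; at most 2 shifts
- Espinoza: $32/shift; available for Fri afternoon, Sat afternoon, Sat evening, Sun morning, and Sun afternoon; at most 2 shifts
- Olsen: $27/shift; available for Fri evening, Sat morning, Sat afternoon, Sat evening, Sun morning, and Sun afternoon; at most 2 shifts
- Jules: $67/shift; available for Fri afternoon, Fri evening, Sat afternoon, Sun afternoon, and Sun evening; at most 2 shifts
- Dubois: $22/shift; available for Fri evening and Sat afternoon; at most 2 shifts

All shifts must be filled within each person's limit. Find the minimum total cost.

$358

Fri morning can only be covered by Ekwueme, so that assignment is forced.
Sun evening can only be covered by Jules, so that assignment is forced.
Picking the cheapest available clerk for each shift independently would cost $328, but that ignores the shift limits.
An optimal schedule: Fri morning→Ekwueme, Fri afternoon→Espinoza, Fri evening→Dubois, Sat morning→Olsen, Sat afternoon→Dubois, Sat evening→Osei, Sun morning→Olsen, Sun afternoon→Espinoza, Sun evening→Jules.
Total: 77 + 32 + 22 + 27 + 22 + 52 + 27 + 32 + 67 = $358.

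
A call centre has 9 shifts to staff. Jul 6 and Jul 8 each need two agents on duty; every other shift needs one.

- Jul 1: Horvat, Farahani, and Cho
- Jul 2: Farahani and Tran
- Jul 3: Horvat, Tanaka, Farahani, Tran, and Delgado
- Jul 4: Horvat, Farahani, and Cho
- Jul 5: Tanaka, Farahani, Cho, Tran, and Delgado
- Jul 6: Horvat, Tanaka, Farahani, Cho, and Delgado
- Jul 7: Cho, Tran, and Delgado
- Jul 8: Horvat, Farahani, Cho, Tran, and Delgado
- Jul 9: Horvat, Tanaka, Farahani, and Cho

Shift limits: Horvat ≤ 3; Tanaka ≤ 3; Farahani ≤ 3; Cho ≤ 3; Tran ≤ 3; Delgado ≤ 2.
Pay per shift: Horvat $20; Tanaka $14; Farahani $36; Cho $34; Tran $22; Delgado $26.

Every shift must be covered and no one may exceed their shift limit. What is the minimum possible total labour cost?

Picking the cheapest available agent for each shift independently would cost $202, but that ignores the shift limits.
An optimal schedule: Jul 1→Horvat, Jul 2→Tran, Jul 3→Tanaka, Jul 4→Horvat, Jul 5→Tanaka, Jul 6→Horvat+Delgado, Jul 7→Tran, Jul 8→Tran+Delgado, Jul 9→Tanaka.
Total: 20 + 22 + 14 + 20 + 14 + 20 + 26 + 22 + 22 + 26 + 14 = $220.

$220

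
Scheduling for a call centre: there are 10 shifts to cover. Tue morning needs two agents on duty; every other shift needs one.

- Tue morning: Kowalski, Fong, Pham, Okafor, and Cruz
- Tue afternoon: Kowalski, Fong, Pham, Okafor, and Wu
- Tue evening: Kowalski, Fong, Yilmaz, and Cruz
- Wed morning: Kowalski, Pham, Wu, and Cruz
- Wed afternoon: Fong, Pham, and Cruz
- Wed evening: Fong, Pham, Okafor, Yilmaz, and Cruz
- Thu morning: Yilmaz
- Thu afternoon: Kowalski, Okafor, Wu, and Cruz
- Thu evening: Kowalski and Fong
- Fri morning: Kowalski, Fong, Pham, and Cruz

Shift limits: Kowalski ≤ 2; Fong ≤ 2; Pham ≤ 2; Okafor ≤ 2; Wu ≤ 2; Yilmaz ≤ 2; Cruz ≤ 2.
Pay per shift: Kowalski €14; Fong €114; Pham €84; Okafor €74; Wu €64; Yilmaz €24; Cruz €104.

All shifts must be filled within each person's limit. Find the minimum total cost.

€624

Thu morning can only be covered by Yilmaz, so that assignment is forced.
Picking the cheapest available agent for each shift independently would cost €304, but that ignores the shift limits.
An optimal schedule: Tue morning→Okafor+Cruz, Tue afternoon→Okafor, Tue evening→Kowalski, Wed morning→Wu, Wed afternoon→Pham, Wed evening→Yilmaz, Thu morning→Yilmaz, Thu afternoon→Wu, Thu evening→Kowalski, Fri morning→Pham.
Total: 74 + 104 + 74 + 14 + 64 + 84 + 24 + 24 + 64 + 14 + 84 = €624.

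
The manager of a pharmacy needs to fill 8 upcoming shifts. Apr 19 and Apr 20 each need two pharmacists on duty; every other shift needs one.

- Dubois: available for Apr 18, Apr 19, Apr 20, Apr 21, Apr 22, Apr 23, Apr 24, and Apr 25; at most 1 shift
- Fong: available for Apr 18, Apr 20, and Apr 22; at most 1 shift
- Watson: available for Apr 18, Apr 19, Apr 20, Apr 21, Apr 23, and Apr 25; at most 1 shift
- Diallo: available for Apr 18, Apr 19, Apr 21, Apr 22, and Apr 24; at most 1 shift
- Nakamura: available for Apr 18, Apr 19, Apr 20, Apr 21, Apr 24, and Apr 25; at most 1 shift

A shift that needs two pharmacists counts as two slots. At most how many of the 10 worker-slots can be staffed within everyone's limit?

Total capacity across all pharmacists is 1+1+1+1+1 = 5, and 10 slots are needed, so at most 5 can be filled.
An assignment achieving 5: Apr 19→Nakamura, Apr 22→Fong, Apr 23→Dubois, Apr 24→Diallo, Apr 25→Watson.
Loads: Dubois 1/1, Fong 1/1, Watson 1/1, Diallo 1/1, Nakamura 1/1.

5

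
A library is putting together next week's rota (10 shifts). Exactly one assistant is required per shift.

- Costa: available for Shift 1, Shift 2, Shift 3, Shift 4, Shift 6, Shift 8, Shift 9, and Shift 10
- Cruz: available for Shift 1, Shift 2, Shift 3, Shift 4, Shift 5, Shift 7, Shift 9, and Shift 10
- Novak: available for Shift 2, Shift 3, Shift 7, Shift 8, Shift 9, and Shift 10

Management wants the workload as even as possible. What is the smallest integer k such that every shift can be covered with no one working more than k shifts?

With 3 assistants and 10 worker-slots to fill, someone must work at least ⌈10/3⌉ = 4 shifts, so k ≥ 4.
k = 4 works: Shift 1→Costa, Shift 2→Cruz, Shift 3→Cruz, Shift 4→Costa, Shift 5→Cruz, Shift 6→Costa, Shift 7→Cruz, Shift 8→Costa, Shift 9→Novak, Shift 10→Novak.
Loads: Costa 4, Cruz 4, Novak 2 — all ≤ 4.

4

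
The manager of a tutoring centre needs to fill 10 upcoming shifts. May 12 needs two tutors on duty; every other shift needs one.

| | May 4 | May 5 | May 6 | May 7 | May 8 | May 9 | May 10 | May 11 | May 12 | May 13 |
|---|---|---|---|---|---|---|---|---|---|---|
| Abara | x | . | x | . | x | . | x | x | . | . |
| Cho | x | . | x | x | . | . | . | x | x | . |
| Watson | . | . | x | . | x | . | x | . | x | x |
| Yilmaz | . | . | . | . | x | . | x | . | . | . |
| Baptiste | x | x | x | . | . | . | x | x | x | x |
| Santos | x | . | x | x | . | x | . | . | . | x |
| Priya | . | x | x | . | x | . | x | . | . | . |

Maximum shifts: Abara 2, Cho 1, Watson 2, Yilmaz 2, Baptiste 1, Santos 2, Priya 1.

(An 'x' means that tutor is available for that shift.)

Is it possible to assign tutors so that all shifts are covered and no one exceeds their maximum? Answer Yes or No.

Yes

May 9 can only be covered by Santos, so that assignment is forced.
One valid schedule: May 4→Abara, May 5→Baptiste, May 6→Priya, May 7→Santos, May 8→Yilmaz, May 9→Santos, May 10→Yilmaz, May 11→Abara, May 12→Cho+Watson, May 13→Watson.
Loads: Abara 2/2, Cho 1/1, Watson 2/2, Yilmaz 2/2, Baptiste 1/1, Santos 2/2, Priya 1/1 — all within limits.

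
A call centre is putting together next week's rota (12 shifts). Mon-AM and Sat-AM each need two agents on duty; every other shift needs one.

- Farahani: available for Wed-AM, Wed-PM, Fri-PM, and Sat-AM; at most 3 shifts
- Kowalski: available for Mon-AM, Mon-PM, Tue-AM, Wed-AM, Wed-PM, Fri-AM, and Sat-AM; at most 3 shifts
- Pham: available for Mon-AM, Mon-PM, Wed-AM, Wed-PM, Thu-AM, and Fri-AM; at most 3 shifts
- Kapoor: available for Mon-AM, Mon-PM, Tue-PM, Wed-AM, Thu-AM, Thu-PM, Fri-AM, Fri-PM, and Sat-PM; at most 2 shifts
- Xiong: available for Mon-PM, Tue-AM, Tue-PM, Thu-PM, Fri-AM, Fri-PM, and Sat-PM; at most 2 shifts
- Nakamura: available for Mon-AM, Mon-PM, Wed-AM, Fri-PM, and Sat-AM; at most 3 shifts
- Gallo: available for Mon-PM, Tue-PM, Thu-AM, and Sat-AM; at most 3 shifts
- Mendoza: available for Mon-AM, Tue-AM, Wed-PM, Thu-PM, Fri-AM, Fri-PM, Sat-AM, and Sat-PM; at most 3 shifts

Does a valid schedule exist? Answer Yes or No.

One valid schedule: Mon-AM→Pham+Nakamura, Mon-PM→Kowalski, Tue-AM→Kowalski, Tue-PM→Kapoor, Wed-AM→Farahani, Wed-PM→Farahani, Thu-AM→Pham, Thu-PM→Kapoor, Fri-AM→Kowalski, Fri-PM→Farahani, Sat-AM→Nakamura+Gallo, Sat-PM→Xiong.
Loads: Farahani 3/3, Kowalski 3/3, Pham 2/3, Kapoor 2/2, Xiong 1/2, Nakamura 2/3, Gallo 1/3, Mendoza 0/3 — all within limits.

Yes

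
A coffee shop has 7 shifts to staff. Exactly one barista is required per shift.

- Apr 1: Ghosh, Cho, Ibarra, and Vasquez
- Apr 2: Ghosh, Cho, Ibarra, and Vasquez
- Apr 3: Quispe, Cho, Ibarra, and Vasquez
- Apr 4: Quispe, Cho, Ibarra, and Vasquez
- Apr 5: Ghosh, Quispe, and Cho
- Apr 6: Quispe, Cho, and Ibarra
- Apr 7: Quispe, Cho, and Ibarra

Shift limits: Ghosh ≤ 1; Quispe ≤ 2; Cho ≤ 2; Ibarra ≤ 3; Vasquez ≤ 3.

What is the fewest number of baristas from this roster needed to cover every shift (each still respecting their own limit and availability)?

7 slots to fill and no one can take more than 3, so at least ⌈7/3⌉ = 3 baristas are needed.
Ghosh, Ibarra, and Vasquez alone can cover everything: Apr 1→Vasquez, Apr 2→Vasquez, Apr 3→Ibarra, Apr 4→Vasquez, Apr 5→Ghosh, Apr 6→Ibarra, Apr 7→Ibarra.

3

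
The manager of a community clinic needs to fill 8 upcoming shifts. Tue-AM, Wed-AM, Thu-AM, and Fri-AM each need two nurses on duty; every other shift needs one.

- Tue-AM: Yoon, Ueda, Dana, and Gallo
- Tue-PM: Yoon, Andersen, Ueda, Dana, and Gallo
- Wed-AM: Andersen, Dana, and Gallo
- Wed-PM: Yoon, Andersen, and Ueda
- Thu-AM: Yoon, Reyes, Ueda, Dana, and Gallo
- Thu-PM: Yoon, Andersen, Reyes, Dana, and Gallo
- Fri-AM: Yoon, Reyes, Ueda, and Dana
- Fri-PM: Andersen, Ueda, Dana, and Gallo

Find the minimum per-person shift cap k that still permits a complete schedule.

With 6 nurses and 12 worker-slots to fill, someone must work at least ⌈12/6⌉ = 2 shifts, so k ≥ 2.
k = 2 works: Tue-AM→Ueda+Gallo, Tue-PM→Yoon, Wed-AM→Andersen+Dana, Wed-PM→Yoon, Thu-AM→Dana+Gallo, Thu-PM→Reyes, Fri-AM→Reyes+Ueda, Fri-PM→Andersen.
Loads: Yoon 2, Andersen 2, Reyes 2, Ueda 2, Dana 2, Gallo 2 — all ≤ 2.

2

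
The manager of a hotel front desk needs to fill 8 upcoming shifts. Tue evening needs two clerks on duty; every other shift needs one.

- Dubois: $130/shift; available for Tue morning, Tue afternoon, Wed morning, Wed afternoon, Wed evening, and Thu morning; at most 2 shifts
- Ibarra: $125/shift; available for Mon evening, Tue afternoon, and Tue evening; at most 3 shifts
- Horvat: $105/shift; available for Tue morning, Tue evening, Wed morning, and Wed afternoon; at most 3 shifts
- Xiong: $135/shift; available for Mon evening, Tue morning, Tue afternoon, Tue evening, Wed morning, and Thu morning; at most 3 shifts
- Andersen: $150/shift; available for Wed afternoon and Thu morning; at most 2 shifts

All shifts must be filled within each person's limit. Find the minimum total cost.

$1085

Wed evening can only be covered by Dubois, so that assignment is forced.
Picking the cheapest available clerk for each shift independently would cost $1055, but that ignores the shift limits.
An optimal schedule: Mon evening→Ibarra, Tue morning→Dubois, Tue afternoon→Ibarra, Tue evening→Ibarra+Horvat, Wed morning→Horvat, Wed afternoon→Horvat, Wed evening→Dubois, Thu morning→Xiong.
Total: 125 + 130 + 125 + 125 + 105 + 105 + 105 + 130 + 135 = $1085.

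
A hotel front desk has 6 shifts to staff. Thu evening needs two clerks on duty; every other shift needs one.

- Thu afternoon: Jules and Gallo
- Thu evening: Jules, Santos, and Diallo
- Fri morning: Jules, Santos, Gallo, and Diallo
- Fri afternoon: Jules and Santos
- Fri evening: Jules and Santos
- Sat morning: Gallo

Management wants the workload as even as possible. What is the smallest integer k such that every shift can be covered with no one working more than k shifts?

2

With 4 clerks and 7 worker-slots to fill, someone must work at least ⌈7/4⌉ = 2 shifts, so k ≥ 2.
k = 2 works: Thu afternoon→Jules, Thu evening→Santos+Diallo, Fri morning→Gallo, Fri afternoon→Jules, Fri evening→Santos, Sat morning→Gallo.
Loads: Jules 2, Santos 2, Gallo 2, Diallo 1 — all ≤ 2.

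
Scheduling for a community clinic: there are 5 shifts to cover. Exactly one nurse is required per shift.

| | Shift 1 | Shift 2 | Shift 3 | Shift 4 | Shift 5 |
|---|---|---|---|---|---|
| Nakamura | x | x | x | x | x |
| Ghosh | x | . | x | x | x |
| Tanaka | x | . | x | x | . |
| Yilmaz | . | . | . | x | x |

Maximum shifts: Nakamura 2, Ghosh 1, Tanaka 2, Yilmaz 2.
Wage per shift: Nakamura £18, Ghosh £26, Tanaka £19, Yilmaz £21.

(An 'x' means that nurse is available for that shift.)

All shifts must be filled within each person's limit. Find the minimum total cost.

Shift 2 can only be covered by Nakamura, so that assignment is forced.
Picking the cheapest available nurse for each shift independently would cost £90, but that ignores the shift limits.
An optimal schedule: Shift 1→Nakamura, Shift 2→Nakamura, Shift 3→Tanaka, Shift 4→Tanaka, Shift 5→Yilmaz.
Total: 18 + 18 + 19 + 19 + 21 = £95.

£95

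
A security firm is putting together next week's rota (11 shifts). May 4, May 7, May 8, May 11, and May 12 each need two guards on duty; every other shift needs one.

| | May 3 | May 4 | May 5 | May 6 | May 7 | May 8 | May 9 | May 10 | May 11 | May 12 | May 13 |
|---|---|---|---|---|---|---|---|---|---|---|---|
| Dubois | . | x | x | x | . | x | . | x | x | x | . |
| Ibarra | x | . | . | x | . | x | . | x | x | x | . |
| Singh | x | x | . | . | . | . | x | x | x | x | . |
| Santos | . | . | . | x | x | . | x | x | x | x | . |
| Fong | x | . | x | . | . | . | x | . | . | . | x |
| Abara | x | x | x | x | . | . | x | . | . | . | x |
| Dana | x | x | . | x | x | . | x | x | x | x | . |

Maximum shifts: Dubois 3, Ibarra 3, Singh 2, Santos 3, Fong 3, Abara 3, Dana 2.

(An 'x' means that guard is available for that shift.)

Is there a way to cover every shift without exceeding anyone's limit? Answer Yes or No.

May 7 can only be covered by Santos and Dana, so that assignment is forced.
May 8 can only be covered by Dubois and Ibarra, so that assignment is forced.
One valid schedule: May 3→Ibarra, May 4→Singh+Abara, May 5→Dubois, May 6→Dubois, May 7→Santos+Dana, May 8→Dubois+Ibarra, May 9→Fong, May 10→Ibarra, May 11→Singh+Santos, May 12→Santos+Dana, May 13→Fong.
Loads: Dubois 3/3, Ibarra 3/3, Singh 2/2, Santos 3/3, Fong 2/3, Abara 1/3, Dana 2/2 — all within limits.

Yes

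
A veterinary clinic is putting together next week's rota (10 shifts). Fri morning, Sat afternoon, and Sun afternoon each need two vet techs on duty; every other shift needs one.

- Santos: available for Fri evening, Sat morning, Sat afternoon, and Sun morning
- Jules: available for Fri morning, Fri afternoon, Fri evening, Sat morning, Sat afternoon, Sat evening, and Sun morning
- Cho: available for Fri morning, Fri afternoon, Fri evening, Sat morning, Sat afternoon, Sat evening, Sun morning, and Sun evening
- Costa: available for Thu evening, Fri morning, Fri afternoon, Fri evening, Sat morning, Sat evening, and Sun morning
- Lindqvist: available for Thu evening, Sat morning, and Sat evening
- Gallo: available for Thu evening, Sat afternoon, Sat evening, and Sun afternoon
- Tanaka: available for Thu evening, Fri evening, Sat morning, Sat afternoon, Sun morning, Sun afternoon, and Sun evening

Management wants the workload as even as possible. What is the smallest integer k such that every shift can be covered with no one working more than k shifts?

2

With 7 vet techs and 13 worker-slots to fill, someone must work at least ⌈13/7⌉ = 2 shifts, so k ≥ 2.
k = 2 works: Thu evening→Costa, Fri morning→Jules+Cho, Fri afternoon→Jules, Fri evening→Santos, Sat morning→Lindqvist, Sat afternoon→Gallo+Tanaka, Sat evening→Costa, Sun morning→Santos, Sun afternoon→Gallo+Tanaka, Sun evening→Cho.
Loads: Santos 2, Jules 2, Cho 2, Costa 2, Lindqvist 1, Gallo 2, Tanaka 2 — all ≤ 2.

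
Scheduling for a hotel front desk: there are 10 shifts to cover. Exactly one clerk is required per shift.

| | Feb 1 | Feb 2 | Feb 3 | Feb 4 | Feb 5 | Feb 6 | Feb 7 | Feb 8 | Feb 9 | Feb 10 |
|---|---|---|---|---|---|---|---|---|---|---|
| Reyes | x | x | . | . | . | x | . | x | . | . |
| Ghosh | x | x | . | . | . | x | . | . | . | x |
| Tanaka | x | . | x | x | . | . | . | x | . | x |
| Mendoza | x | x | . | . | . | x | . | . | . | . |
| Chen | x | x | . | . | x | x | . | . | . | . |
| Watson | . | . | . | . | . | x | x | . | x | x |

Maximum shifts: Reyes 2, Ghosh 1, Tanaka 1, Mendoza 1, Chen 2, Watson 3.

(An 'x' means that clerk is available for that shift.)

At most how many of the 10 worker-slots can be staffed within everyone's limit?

9

Total capacity across all clerks is 2+1+1+1+2+3 = 10, and 10 slots are needed, so at most 10 can be filled.
Shifts {Feb 3, Feb 4} need 2 slots but only Tanaka are available for them, supplying at most 1 — so at least 1 slot must go unfilled.
An assignment achieving 9: Feb 1→Mendoza, Feb 2→Reyes, Feb 3→Tanaka, Feb 5→Chen, Feb 6→Chen, Feb 7→Watson, Feb 8→Reyes, Feb 9→Watson, Feb 10→Ghosh.
Loads: Reyes 2/2, Ghosh 1/1, Tanaka 1/1, Mendoza 1/1, Chen 2/2, Watson 2/3.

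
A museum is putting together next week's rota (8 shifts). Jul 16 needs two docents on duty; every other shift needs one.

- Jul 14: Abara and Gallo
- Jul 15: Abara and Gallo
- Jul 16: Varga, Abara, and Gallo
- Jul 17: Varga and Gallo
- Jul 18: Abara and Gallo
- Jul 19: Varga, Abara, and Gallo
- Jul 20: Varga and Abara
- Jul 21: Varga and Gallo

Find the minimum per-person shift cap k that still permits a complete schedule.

With 3 docents and 9 worker-slots to fill, someone must work at least ⌈9/3⌉ = 3 shifts, so k ≥ 3.
k = 3 works: Jul 14→Abara, Jul 15→Abara, Jul 16→Varga+Gallo, Jul 17→Varga, Jul 18→Abara, Jul 19→Gallo, Jul 20→Varga, Jul 21→Gallo.
Loads: Varga 3, Abara 3, Gallo 3 — all ≤ 3.

3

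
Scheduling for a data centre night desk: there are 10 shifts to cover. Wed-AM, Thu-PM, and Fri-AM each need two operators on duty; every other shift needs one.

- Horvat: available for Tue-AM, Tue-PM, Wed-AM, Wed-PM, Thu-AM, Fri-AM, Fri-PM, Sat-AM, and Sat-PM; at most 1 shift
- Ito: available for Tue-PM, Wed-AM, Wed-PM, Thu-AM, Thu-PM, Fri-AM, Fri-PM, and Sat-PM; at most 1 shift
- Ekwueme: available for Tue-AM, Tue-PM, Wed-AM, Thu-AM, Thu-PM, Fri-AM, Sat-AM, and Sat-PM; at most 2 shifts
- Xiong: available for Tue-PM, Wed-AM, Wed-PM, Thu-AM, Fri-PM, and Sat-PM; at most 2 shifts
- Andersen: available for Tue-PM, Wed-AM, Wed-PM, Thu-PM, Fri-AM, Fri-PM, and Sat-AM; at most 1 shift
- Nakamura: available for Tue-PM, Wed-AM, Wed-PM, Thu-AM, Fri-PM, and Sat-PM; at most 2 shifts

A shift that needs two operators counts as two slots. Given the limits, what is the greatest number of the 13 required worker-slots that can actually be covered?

Total capacity across all operators is 1+1+2+2+1+2 = 9, and 13 slots are needed, so at most 9 can be filled.
An assignment achieving 9: Tue-AM→Horvat, Wed-PM→Xiong, Thu-AM→Xiong, Thu-PM→Ito+Ekwueme, Fri-AM→Andersen, Fri-PM→Nakamura, Sat-AM→Ekwueme, Sat-PM→Nakamura.
Loads: Horvat 1/1, Ito 1/1, Ekwueme 2/2, Xiong 2/2, Andersen 1/1, Nakamura 2/2.

9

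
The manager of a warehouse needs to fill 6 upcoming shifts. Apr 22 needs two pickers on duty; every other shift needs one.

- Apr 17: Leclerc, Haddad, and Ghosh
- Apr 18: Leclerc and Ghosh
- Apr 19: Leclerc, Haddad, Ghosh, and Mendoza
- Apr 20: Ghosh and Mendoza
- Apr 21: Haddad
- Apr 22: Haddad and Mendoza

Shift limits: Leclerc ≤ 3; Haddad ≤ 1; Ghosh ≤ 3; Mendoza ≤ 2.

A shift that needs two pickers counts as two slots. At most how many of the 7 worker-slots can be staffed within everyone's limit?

Total capacity across all pickers is 3+1+3+2 = 9, and 7 slots are needed, so at most 7 can be filled.
Shifts {Apr 21, Apr 22} need 3 slots but only Haddad and Mendoza are available for them, supplying at most 2 — so at least 1 slot must go unfilled.
An assignment achieving 6: Apr 17→Leclerc, Apr 18→Leclerc, Apr 19→Leclerc, Apr 20→Ghosh, Apr 21→Haddad, Apr 22→Mendoza.
Loads: Leclerc 3/3, Haddad 1/1, Ghosh 1/3, Mendoza 1/2.

6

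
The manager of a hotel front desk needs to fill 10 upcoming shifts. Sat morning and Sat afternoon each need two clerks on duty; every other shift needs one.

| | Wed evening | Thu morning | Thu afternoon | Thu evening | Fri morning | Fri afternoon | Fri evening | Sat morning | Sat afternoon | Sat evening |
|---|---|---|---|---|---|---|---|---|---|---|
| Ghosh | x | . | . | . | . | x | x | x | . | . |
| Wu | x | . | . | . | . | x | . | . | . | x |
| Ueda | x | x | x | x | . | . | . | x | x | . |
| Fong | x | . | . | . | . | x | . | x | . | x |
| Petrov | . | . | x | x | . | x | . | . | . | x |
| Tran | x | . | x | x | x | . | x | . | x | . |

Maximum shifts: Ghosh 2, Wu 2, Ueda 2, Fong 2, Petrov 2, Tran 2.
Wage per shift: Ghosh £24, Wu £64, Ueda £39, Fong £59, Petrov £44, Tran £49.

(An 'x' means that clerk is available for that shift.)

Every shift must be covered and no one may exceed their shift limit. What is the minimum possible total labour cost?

£558

Thu morning can only be covered by Ueda, so that assignment is forced.
Fri morning can only be covered by Tran, so that assignment is forced.
Sat afternoon can only be covered by Ueda and Tran, so that assignment is forced.
Picking the cheapest available clerk for each shift independently would cost £433, but that ignores the shift limits.
An optimal schedule: Wed evening→Fong, Thu morning→Ueda, Thu afternoon→Petrov, Thu evening→Petrov, Fri morning→Tran, Fri afternoon→Wu, Fri evening→Ghosh, Sat morning→Ghosh+Fong, Sat afternoon→Ueda+Tran, Sat evening→Wu.
Total: 59 + 39 + 44 + 44 + 49 + 64 + 24 + 24 + 59 + 39 + 49 + 64 = £558.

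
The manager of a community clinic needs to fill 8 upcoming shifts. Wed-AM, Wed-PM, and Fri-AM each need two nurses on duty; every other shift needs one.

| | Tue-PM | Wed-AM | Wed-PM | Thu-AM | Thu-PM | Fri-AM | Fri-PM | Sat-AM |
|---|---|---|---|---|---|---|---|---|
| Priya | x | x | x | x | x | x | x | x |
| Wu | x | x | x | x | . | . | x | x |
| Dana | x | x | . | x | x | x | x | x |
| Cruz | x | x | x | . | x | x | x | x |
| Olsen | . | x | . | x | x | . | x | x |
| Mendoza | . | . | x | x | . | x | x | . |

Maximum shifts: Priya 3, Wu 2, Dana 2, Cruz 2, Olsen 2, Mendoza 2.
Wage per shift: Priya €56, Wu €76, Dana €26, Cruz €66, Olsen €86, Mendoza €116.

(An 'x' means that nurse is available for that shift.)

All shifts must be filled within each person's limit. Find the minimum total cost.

€676

Picking the cheapest available nurse for each shift independently would cost €416, but that ignores the shift limits.
An optimal schedule: Tue-PM→Priya, Wed-AM→Dana+Olsen, Wed-PM→Wu+Cruz, Thu-AM→Priya, Thu-PM→Priya, Fri-AM→Dana+Cruz, Fri-PM→Olsen, Sat-AM→Wu.
Total: 56 + 26 + 86 + 76 + 66 + 56 + 56 + 26 + 66 + 86 + 76 = €676.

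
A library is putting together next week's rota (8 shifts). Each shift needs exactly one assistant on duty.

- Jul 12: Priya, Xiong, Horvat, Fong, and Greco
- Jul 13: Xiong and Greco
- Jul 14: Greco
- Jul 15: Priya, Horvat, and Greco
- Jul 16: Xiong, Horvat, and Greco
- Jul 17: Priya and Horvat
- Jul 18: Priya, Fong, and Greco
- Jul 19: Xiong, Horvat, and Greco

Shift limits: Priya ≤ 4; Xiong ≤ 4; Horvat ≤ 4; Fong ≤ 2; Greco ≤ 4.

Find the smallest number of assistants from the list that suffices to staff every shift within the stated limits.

8 slots to fill and no one can take more than 4, so at least ⌈8/4⌉ = 2 assistants are needed.
Priya and Greco alone can cover everything: Jul 12→Priya, Jul 13→Greco, Jul 14→Greco, Jul 15→Priya, Jul 16→Greco, Jul 17→Priya, Jul 18→Priya, Jul 19→Greco.

2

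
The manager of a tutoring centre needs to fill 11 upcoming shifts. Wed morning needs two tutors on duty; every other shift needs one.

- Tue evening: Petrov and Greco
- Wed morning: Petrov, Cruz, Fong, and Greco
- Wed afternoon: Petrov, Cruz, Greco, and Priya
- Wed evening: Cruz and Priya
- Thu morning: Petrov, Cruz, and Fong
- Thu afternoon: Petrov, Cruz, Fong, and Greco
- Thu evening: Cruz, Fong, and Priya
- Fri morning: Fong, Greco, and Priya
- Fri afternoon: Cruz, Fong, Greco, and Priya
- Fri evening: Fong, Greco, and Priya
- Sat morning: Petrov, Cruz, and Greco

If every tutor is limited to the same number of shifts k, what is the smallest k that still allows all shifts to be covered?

3

With 5 tutors and 12 worker-slots to fill, someone must work at least ⌈12/5⌉ = 3 shifts, so k ≥ 3.
k = 3 works: Tue evening→Petrov, Wed morning→Fong+Greco, Wed afternoon→Cruz, Wed evening→Cruz, Thu morning→Petrov, Thu afternoon→Greco, Thu evening→Cruz, Fri morning→Fong, Fri afternoon→Greco, Fri evening→Fong, Sat morning→Petrov.
Loads: Petrov 3, Cruz 3, Fong 3, Greco 3, Priya 0 — all ≤ 3.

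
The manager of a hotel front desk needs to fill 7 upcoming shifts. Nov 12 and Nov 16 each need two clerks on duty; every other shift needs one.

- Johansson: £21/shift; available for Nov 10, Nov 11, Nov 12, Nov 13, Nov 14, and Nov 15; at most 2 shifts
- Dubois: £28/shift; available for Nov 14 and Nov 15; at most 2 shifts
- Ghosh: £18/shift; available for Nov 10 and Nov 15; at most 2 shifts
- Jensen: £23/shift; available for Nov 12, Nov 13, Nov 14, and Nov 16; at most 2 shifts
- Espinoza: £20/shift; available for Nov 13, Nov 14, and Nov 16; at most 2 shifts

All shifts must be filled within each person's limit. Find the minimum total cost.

Nov 11 can only be covered by Johansson, so that assignment is forced.
Nov 12 can only be covered by Johansson and Jensen, so that assignment is forced.
Nov 16 can only be covered by Jensen and Espinoza, so that assignment is forced.
Picking the cheapest available clerk for each shift independently would cost £184, but that ignores the shift limits.
An optimal schedule: Nov 10→Ghosh, Nov 11→Johansson, Nov 12→Johansson+Jensen, Nov 13→Espinoza, Nov 14→Dubois, Nov 15→Ghosh, Nov 16→Espinoza+Jensen.
Total: 18 + 21 + 21 + 23 + 20 + 28 + 18 + 20 + 23 = £192.

£192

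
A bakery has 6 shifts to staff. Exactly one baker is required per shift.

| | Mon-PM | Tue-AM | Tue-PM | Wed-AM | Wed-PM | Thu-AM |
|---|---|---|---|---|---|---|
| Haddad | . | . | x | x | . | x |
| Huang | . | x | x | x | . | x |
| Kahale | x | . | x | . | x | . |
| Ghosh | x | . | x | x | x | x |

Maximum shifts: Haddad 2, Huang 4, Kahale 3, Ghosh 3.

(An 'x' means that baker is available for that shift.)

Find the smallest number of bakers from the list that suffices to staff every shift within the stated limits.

2

6 slots to fill and no one can take more than 4, so at least ⌈6/4⌉ = 2 bakers are needed.
Huang and Kahale alone can cover everything: Mon-PM→Kahale, Tue-AM→Huang, Tue-PM→Huang, Wed-AM→Huang, Wed-PM→Kahale, Thu-AM→Huang.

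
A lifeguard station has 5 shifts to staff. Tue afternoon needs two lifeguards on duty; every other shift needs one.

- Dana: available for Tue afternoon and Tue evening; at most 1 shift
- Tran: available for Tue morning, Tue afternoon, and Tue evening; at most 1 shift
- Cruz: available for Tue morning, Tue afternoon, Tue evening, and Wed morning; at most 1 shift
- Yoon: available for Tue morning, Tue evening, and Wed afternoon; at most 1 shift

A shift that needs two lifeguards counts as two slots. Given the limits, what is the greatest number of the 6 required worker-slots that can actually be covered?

Total capacity across all lifeguards is 1+1+1+1 = 4, and 6 slots are needed, so at most 4 can be filled.
An assignment achieving 4: Tue morning→Tran, Tue afternoon→Dana, Wed morning→Cruz, Wed afternoon→Yoon.
Loads: Dana 1/1, Tran 1/1, Cruz 1/1, Yoon 1/1.

4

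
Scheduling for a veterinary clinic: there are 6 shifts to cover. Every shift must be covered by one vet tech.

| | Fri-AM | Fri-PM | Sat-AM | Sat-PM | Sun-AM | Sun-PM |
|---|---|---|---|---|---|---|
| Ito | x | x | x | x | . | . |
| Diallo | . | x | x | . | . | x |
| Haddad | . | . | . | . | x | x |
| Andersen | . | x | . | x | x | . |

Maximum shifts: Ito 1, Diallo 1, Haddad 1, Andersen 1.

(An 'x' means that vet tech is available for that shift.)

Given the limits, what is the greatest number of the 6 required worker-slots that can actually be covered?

Total capacity across all vet techs is 1+1+1+1 = 4, and 6 slots are needed, so at most 4 can be filled.
An assignment achieving 4: Fri-AM→Ito, Sat-AM→Diallo, Sat-PM→Andersen, Sun-AM→Haddad.
Loads: Ito 1/1, Diallo 1/1, Haddad 1/1, Andersen 1/1.

4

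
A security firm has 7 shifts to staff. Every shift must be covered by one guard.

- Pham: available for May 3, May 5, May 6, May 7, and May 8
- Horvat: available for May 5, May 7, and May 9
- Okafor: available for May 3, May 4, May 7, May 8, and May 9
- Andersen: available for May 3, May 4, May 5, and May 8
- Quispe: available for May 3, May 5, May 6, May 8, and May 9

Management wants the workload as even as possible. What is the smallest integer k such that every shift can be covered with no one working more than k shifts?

With 5 guards and 7 worker-slots to fill, someone must work at least ⌈7/5⌉ = 2 shifts, so k ≥ 2.
k = 2 works: May 3→Okafor, May 4→Okafor, May 5→Horvat, May 6→Pham, May 7→Pham, May 8→Andersen, May 9→Horvat.
Loads: Pham 2, Horvat 2, Okafor 2, Andersen 1, Quispe 0 — all ≤ 2.

2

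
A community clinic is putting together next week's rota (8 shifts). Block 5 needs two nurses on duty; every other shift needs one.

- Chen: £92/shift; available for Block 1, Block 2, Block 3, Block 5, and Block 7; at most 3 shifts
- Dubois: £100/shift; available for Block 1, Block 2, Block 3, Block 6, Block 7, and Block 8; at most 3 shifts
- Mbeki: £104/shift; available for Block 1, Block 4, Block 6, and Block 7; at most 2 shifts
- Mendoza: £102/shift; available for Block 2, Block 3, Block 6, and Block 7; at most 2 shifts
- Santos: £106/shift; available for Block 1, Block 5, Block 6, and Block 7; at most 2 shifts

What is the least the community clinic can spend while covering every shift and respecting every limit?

£888

Block 4 can only be covered by Mbeki, so that assignment is forced.
Block 5 can only be covered by Chen and Santos, so that assignment is forced.
Block 8 can only be covered by Dubois, so that assignment is forced.
Picking the cheapest available nurse for each shift independently would cost £870, but that ignores the shift limits.
An optimal schedule: Block 1→Dubois, Block 2→Chen, Block 3→Chen, Block 4→Mbeki, Block 5→Chen+Santos, Block 6→Dubois, Block 7→Mendoza, Block 8→Dubois.
Total: 100 + 92 + 92 + 104 + 92 + 106 + 100 + 102 + 100 = £888.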